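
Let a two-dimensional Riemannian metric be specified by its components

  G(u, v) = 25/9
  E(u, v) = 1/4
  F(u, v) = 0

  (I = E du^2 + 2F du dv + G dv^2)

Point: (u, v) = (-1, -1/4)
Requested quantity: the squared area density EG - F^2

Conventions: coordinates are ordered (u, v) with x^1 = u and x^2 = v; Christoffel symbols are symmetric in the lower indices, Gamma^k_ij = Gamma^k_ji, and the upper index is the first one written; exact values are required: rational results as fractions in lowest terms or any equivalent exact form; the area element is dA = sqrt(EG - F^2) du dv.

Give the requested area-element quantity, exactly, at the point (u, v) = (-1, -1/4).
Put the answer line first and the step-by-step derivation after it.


Answer: EG - F^2 = 25/36

E = 1/4, F = 0, G = 25/9; EG - F^2 = 25/36


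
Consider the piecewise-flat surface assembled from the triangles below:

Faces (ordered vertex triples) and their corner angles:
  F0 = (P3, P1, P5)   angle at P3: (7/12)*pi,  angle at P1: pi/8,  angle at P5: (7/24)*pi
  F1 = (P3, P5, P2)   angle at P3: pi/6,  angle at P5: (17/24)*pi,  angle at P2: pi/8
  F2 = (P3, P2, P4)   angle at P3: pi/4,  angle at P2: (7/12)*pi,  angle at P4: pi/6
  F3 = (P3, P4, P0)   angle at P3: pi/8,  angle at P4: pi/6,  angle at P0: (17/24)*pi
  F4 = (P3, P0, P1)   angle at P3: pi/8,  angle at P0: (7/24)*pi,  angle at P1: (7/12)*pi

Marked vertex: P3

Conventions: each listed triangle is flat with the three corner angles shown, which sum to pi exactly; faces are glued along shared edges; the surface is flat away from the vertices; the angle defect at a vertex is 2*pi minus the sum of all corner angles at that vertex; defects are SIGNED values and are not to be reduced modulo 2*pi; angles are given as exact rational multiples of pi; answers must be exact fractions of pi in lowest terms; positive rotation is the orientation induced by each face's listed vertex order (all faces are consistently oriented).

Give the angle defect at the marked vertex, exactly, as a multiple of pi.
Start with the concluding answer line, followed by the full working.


Answer: defect(P3) = (3/4)*pi

Sum of corner angles at P3: (5/4)*pi
defect = 2*pi - (5/4)*pi


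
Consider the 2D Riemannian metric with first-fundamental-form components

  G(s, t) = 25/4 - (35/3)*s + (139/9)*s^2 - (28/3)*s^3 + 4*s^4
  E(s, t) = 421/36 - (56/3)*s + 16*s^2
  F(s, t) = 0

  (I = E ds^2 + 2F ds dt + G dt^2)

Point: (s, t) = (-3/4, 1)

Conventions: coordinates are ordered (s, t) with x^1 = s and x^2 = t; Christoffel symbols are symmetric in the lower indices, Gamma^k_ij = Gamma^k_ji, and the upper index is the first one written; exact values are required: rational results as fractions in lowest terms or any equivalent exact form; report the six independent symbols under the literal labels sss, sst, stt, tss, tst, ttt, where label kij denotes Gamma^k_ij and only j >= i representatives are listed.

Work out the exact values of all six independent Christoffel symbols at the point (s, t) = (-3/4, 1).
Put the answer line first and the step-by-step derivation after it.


Answer: Gamma_sss = -768/1249, Gamma_sst = 0, Gamma_stt = 1032/1249, Gamma_tss = 0, Gamma_tst = -128/129, Gamma_ttt = 0

E = 1249/36, F = 0, G = 1849/64 at the point
E_s = -128/3, E_t = 0, F_s = 0, F_t = 0, G_s = -172/3, G_t = 0
EG - F^2 = 2309401/2304;  g^inv = (2304/2309401) * [[1849/64, 0], [0, 1249/36]]
first-kind symbols [ij,l] = (1/2)(d_i g_jl + d_j g_il - d_l g_ij): [ss,s] = E_s/2 = -64/3, [ss,t] = F_s - E_t/2 = 0, [st,s] = E_t/2 = 0, [st,t] = G_s/2 = -86/3, [tt,s] = F_t - G_s/2 = 86/3, [tt,t] = G_t/2 = 0
Gamma^s_ij = (G*[ij,s] - F*[ij,t])/(EG - F^2), Gamma^t_ij = (E*[ij,t] - F*[ij,s])/(EG - F^2)


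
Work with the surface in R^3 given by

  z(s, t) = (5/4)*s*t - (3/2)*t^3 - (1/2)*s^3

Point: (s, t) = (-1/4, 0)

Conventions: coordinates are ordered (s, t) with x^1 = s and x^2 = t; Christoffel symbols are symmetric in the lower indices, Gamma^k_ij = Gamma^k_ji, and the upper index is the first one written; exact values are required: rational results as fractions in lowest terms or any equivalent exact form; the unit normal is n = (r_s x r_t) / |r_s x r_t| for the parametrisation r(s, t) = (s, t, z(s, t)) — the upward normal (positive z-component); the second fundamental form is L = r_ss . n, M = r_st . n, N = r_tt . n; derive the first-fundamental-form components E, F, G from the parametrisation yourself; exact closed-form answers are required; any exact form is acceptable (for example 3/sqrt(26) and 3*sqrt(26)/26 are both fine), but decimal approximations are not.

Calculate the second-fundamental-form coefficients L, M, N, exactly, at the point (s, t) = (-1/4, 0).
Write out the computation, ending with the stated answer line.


z_s = -3/32, z_t = -5/16, z_ss = 3/4, z_st = 5/4, z_tt = 0
E = 1033/1024, F = 15/512, G = 281/256; answer radicand W^2 = 1133/1024
unnormalised second-form numerators: l = 3/4, m = 5/4, n = 0; L = l/sqrt(1133/1024), and similarly M = m/sqrt(W^2), N = n/sqrt(W^2)

Answer: L = 24*sqrt(1133)/1133, M = 40*sqrt(1133)/1133, N = 0


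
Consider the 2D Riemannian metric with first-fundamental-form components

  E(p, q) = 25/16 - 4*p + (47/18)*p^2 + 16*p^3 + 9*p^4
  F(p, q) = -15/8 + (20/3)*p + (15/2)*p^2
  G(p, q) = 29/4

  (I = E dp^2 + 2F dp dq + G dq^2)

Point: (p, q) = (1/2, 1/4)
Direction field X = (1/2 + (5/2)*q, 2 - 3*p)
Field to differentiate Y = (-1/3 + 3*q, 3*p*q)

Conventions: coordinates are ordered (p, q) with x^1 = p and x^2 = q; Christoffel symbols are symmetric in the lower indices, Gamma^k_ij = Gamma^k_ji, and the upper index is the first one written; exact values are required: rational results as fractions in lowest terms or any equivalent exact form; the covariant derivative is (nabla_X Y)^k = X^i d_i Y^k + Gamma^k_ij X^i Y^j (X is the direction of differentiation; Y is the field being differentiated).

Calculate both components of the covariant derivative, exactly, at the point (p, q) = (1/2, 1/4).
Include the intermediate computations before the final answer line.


E = 25/9, F = 10/3, G = 29/4 at the point
E_p = 136/9, E_q = 0, F_p = 85/6, F_q = 0, G_p = 0, G_q = 0
EG - F^2 = 325/36;  g^inv = (36/325) * [[29/4, -10/3], [-10/3, 25/9]]
first-kind symbols [ij,l] = (1/2)(d_i g_jl + d_j g_il - d_l g_ij): [pp,p] = E_p/2 = 68/9, [pp,q] = F_p - E_q/2 = 85/6, [pq,p] = E_q/2 = 0, [pq,q] = G_p/2 = 0, [qq,p] = F_q - G_p/2 = 0, [qq,q] = G_q/2 = 0
Gamma^p_ij = (G*[ij,p] - F*[ij,q])/(EG - F^2), Gamma^q_ij = (E*[ij,q] - F*[ij,p])/(EG - F^2)
Gamma_ppp = 272/325, Gamma_ppq = 0, Gamma_pqq = 0, Gamma_qpp = 102/65, Gamma_qpq = 0, Gamma_qqq = 0
X = (9/8, 1/2), Y = (5/12, 3/8) at the point

Answer: (nabla_X Y)^p = 123/65, (nabla_X Y)^q = 969/416


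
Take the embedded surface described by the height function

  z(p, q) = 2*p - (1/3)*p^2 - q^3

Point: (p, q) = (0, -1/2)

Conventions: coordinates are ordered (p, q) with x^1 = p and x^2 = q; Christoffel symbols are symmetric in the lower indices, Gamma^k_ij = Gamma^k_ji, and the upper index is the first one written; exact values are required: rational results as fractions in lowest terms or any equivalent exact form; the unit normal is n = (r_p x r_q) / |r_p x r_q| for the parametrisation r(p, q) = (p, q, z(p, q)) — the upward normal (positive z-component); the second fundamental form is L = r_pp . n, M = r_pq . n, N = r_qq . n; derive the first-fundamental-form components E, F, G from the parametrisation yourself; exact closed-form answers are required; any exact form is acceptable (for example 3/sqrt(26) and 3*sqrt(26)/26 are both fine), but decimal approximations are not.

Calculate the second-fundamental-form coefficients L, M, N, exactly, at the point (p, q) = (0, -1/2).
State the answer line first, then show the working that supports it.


Answer: L = -8*sqrt(89)/267, M = 0, N = 12*sqrt(89)/89

z_p = 2, z_q = -3/4, z_pp = -2/3, z_pq = 0, z_qq = 3
E = 5, F = -3/2, G = 25/16; answer radicand W^2 = 89/16
unnormalised second-form numerators: l = -2/3, m = 0, n = 3; L = l/sqrt(89/16), and similarly M = m/sqrt(W^2), N = n/sqrt(W^2)


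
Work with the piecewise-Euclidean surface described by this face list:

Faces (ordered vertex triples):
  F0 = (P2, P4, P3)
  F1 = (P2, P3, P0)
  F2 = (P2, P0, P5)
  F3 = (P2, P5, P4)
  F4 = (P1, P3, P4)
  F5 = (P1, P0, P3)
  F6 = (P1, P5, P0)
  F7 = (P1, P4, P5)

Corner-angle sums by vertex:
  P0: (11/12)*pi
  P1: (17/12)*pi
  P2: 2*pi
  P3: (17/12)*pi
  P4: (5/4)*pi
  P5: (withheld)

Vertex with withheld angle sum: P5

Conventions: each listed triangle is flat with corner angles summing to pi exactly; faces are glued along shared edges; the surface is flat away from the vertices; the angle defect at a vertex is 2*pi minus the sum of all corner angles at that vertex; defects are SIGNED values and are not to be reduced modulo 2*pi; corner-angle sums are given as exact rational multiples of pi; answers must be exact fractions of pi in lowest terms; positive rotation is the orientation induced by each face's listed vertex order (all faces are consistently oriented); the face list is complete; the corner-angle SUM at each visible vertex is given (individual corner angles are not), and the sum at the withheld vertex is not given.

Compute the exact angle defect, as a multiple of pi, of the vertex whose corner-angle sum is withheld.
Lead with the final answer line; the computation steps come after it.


Answer: defect(P5) = pi

V = 6, E = 12, F = 8; chi = V - E + F = 2
Gauss-Bonnet: total defect = 2*pi*chi = 4*pi; visible defects sum to 3*pi


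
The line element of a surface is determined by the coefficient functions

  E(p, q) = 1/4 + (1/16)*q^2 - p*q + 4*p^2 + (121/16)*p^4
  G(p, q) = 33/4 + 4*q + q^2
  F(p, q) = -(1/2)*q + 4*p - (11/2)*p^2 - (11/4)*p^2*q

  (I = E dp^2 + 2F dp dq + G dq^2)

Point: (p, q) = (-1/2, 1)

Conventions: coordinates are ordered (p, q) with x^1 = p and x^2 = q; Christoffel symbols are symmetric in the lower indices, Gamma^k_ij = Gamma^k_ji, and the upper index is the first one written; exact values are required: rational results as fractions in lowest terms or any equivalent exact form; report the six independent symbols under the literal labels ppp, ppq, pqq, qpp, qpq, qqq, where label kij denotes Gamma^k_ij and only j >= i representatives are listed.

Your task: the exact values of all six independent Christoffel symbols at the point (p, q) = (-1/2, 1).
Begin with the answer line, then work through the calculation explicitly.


Answer: Gamma_ppp = -3800/9689, Gamma_ppq = 4240/9689, Gamma_pqq = -2096/9689, Gamma_qpp = 29683/38756, Gamma_qpq = 1460/9689, Gamma_qqq = 1472/9689

E = 585/256, F = -73/16, G = 53/4 at the point
E_p = -281/32, E_q = 5/8, F_p = 49/4, F_q = -19/16, G_p = 0, G_q = 6
EG - F^2 = 9689/1024;  g^inv = (1024/9689) * [[53/4, 73/16], [73/16, 585/256]]
first-kind symbols [ij,l] = (1/2)(d_i g_jl + d_j g_il - d_l g_ij): [pp,p] = E_p/2 = -281/64, [pp,q] = F_p - E_q/2 = 191/16, [pq,p] = E_q/2 = 5/16, [pq,q] = G_p/2 = 0, [qq,p] = F_q - G_p/2 = -19/16, [qq,q] = G_q/2 = 3
Gamma^p_ij = (G*[ij,p] - F*[ij,q])/(EG - F^2), Gamma^q_ij = (E*[ij,q] - F*[ij,p])/(EG - F^2)


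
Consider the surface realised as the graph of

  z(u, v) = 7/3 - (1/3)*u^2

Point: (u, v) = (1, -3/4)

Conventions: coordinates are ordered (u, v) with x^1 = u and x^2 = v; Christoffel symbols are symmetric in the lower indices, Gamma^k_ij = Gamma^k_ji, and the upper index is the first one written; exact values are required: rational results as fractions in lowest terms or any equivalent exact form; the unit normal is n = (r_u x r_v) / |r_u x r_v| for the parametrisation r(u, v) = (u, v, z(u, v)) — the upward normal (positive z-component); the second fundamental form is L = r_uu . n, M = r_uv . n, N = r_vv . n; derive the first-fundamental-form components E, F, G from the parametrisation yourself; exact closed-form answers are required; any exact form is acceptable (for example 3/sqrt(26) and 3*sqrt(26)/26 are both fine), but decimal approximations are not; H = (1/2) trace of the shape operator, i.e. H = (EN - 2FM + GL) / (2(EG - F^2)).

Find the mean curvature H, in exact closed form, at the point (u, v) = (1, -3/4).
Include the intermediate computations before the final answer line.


z_u = -2/3, z_v = 0, z_uu = -2/3, z_uv = 0, z_vv = 0
E = 13/9, F = 0, G = 1; answer radicand W^2 = 13/9
unnormalised second-form numerators: l = -2/3, m = 0, n = 0; L = l/sqrt(13/9), and similarly M = m/sqrt(W^2), N = n/sqrt(W^2)
H = (E*n - 2*F*m + G*l) / (2*(EG - F^2)*sqrt(W^2)); E*n - 2*F*m + G*l = -2/3, EG - F^2 = 13/9, so H = (-3/13)/sqrt(13/9)

Answer: H = -9*sqrt(13)/169


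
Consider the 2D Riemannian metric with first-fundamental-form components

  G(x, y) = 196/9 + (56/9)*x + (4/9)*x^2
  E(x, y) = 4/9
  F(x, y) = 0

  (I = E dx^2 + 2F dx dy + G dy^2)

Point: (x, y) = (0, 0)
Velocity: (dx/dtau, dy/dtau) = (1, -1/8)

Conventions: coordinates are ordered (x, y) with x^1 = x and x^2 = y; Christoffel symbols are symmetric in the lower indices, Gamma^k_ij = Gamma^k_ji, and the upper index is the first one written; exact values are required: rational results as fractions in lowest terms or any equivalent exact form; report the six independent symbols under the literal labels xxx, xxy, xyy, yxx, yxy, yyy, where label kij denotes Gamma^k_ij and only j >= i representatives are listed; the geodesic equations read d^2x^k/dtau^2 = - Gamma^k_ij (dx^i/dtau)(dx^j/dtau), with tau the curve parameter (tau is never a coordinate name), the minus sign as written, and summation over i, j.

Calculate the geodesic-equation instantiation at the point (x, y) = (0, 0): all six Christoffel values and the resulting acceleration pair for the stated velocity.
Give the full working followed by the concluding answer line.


E = 4/9, F = 0, G = 196/9 at the point
E_x = 0, E_y = 0, F_x = 0, F_y = 0, G_x = 56/9, G_y = 0
EG - F^2 = 784/81;  g^inv = (81/784) * [[196/9, 0], [0, 4/9]]
first-kind symbols [ij,l] = (1/2)(d_i g_jl + d_j g_il - d_l g_ij): [xx,x] = E_x/2 = 0, [xx,y] = F_x - E_y/2 = 0, [xy,x] = E_y/2 = 0, [xy,y] = G_x/2 = 28/9, [yy,x] = F_y - G_x/2 = -28/9, [yy,y] = G_y/2 = 0
Gamma^x_ij = (G*[ij,x] - F*[ij,y])/(EG - F^2), Gamma^y_ij = (E*[ij,y] - F*[ij,x])/(EG - F^2)
Gamma_xxx = 0, Gamma_xxy = 0, Gamma_xyy = -7, Gamma_yxx = 0, Gamma_yxy = 1/7, Gamma_yyy = 0
d^2x/dtau^2 = -(Gamma_xxx*(1)^2 + 2*Gamma_xxy*(1)*(-1/8) + Gamma_xyy*(-1/8)^2) = 7/64
d^2y/dtau^2 = -(Gamma_yxx*(1)^2 + 2*Gamma_yxy*(1)*(-1/8) + Gamma_yyy*(-1/8)^2) = 1/28

Answer: Gamma_xxx = 0, Gamma_xxy = 0, Gamma_xyy = -7, Gamma_yxx = 0, Gamma_yxy = 1/7, Gamma_yyy = 0; accelerations (d^2x/dtau^2, d^2y/dtau^2) = (7/64, 1/28)


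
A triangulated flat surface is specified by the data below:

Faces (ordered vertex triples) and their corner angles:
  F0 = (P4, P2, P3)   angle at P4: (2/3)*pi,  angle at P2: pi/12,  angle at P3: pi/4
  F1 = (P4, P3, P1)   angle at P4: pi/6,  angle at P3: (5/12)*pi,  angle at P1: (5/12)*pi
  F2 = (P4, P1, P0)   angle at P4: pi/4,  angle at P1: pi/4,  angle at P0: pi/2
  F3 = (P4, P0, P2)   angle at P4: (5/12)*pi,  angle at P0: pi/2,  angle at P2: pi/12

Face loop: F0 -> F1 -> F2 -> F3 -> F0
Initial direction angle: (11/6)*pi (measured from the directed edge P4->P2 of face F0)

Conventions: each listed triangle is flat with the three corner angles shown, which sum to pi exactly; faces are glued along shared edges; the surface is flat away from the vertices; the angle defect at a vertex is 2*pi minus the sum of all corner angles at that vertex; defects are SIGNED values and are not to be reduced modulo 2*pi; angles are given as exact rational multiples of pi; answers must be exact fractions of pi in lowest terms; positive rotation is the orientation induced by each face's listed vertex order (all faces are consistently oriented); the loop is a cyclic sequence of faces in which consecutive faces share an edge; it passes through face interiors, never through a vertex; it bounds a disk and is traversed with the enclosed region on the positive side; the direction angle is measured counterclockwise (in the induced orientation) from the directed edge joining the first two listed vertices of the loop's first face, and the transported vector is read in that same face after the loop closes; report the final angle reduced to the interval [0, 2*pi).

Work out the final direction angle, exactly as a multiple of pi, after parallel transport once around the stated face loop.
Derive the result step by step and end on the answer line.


enclosed vertex P4: corner angles sum to (3/2)*pi, defect = 2*pi - (3/2)*pi = pi/2
the rotation equals the total enclosed defect, so the final angle is initial + defects (mod 2*pi)
final angle = (11/6)*pi + pi/2 = pi/3 (mod 2*pi)

Answer: final direction angle = pi/3


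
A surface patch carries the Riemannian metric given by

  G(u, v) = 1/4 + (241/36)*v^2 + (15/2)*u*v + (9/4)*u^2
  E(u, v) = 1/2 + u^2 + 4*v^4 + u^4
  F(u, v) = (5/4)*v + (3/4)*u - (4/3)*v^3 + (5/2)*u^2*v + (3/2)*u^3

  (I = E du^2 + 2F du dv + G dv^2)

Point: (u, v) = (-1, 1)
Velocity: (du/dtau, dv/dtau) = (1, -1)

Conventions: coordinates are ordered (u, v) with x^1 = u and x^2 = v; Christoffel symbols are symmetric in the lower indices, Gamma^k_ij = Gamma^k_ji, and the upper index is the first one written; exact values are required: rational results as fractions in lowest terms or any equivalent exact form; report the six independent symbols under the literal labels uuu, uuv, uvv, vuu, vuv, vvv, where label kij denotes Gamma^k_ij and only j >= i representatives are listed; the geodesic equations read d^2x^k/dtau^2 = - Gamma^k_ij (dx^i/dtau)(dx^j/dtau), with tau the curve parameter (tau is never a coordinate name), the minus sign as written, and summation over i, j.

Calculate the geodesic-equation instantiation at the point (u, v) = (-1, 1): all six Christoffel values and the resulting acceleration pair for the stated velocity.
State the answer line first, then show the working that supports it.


Answer: Gamma_uuu = -39/113, Gamma_uuv = 958/791, Gamma_uvv = -1493/4746, Gamma_vuu = -513/113, Gamma_vuv = 606/791, Gamma_vvv = 1399/791; accelerations (d^2u/dtau^2, d^2v/dtau^2) = (14627/4746, 3404/791)

E = 13/2, F = 1/6, G = 61/36 at the point
E_u = -6, E_v = 16, F_u = 1/4, F_v = -1/4, G_u = 3, G_v = 53/9
EG - F^2 = 791/72;  g^inv = (72/791) * [[61/36, -1/6], [-1/6, 13/2]]
first-kind symbols [ij,l] = (1/2)(d_i g_jl + d_j g_il - d_l g_ij): [uu,u] = E_u/2 = -3, [uu,v] = F_u - E_v/2 = -31/4, [uv,u] = E_v/2 = 8, [uv,v] = G_u/2 = 3/2, [vv,u] = F_v - G_u/2 = -7/4, [vv,v] = G_v/2 = 53/18
Gamma^u_ij = (G*[ij,u] - F*[ij,v])/(EG - F^2), Gamma^v_ij = (E*[ij,v] - F*[ij,u])/(EG - F^2)
Gamma_uuu = -39/113, Gamma_uuv = 958/791, Gamma_uvv = -1493/4746, Gamma_vuu = -513/113, Gamma_vuv = 606/791, Gamma_vvv = 1399/791
d^2u/dtau^2 = -(Gamma_uuu*(1)^2 + 2*Gamma_uuv*(1)*(-1) + Gamma_uvv*(-1)^2) = 14627/4746
d^2v/dtau^2 = -(Gamma_vuu*(1)^2 + 2*Gamma_vuv*(1)*(-1) + Gamma_vvv*(-1)^2) = 3404/791


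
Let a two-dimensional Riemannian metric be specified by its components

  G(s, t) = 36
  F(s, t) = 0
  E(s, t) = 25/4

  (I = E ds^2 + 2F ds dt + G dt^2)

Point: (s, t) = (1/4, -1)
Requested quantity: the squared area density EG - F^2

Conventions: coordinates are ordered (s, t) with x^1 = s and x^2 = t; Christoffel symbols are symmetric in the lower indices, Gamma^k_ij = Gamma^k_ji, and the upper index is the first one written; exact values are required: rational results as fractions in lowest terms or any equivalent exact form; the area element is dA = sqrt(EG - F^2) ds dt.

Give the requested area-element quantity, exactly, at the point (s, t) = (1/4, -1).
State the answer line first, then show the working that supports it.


Answer: EG - F^2 = 225

E = 25/4, F = 0, G = 36; EG - F^2 = 225


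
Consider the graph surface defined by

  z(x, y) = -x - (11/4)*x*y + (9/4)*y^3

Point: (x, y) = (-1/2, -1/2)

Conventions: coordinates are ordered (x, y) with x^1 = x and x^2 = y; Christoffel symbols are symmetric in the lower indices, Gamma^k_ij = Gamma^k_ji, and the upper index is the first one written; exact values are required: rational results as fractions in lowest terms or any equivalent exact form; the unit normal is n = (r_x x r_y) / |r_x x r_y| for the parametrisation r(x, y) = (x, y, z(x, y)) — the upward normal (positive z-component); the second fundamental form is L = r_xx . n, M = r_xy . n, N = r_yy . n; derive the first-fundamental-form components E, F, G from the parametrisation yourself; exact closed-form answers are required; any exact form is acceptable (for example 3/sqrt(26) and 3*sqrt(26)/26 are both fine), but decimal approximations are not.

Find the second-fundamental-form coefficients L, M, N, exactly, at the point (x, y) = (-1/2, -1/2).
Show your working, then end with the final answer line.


z_x = 3/8, z_y = 49/16, z_xx = 0, z_xy = -11/4, z_yy = -27/4
E = 73/64, F = 147/128, G = 2657/256; answer radicand W^2 = 2693/256
unnormalised second-form numerators: l = 0, m = -11/4, n = -27/4; L = l/sqrt(2693/256), and similarly M = m/sqrt(W^2), N = n/sqrt(W^2)

Answer: L = 0, M = -44*sqrt(2693)/2693, N = -108*sqrt(2693)/2693


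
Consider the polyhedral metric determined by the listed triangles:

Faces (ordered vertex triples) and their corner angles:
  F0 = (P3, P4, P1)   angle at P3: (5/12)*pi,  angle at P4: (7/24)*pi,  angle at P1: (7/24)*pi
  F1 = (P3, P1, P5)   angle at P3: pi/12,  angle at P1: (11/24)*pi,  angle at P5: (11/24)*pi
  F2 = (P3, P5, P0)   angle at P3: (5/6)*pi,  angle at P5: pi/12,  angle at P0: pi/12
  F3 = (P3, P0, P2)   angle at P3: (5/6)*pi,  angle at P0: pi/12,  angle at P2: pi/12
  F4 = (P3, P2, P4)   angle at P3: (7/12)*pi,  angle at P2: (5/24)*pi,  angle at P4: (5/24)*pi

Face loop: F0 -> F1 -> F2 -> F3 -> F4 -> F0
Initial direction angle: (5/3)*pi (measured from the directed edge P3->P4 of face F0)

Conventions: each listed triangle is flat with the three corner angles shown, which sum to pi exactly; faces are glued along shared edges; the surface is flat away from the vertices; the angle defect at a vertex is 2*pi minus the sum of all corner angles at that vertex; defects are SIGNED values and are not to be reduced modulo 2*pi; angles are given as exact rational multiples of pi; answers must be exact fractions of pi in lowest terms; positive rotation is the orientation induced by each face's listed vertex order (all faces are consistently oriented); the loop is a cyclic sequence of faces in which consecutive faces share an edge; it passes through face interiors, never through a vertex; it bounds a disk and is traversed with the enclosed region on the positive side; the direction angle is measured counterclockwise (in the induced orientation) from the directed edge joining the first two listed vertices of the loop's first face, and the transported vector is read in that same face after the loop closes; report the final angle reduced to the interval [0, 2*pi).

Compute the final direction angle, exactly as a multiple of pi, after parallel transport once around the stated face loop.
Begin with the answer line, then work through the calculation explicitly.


Answer: final direction angle = (11/12)*pi

enclosed vertex P3: corner angles sum to (11/4)*pi, defect = 2*pi - (11/4)*pi = (-3/4)*pi
the rotation equals the total enclosed defect, so the final angle is initial + defects (mod 2*pi)
final angle = (5/3)*pi - (3/4)*pi = (11/12)*pi (mod 2*pi)


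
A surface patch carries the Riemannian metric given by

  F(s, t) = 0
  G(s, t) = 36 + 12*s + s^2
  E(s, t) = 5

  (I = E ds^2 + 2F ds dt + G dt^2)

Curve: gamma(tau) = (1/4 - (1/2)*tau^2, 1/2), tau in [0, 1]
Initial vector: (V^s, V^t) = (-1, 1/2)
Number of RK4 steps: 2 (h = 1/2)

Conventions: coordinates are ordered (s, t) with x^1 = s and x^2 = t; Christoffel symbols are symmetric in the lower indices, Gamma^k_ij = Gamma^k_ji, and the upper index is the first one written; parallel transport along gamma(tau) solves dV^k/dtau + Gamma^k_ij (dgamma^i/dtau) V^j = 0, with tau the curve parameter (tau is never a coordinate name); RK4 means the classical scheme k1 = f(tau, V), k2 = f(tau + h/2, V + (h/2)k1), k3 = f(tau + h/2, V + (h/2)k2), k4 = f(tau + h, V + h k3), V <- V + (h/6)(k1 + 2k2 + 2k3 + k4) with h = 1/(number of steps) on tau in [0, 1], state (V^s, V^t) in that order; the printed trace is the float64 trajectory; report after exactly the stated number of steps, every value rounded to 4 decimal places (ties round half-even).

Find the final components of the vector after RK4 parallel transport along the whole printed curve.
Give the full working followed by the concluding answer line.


gamma'(tau) = (-tau, 0); f(tau, V)^k = -Gamma^k_ij(gamma(tau)) gamma'^i(tau) V^j; h = 1/2; intermediate values shown to 6 dp
curve data and Christoffel symbols at the stage parameters:
  tau = 0.000000: gamma = (0.250000, 0.500000), gamma' = (0.000000, 0.000000); Gamma_sss = 0.000000, Gamma_sst = 0.000000, Gamma_stt = -1.250000, Gamma_tss = 0.000000, Gamma_tst = 0.160000, Gamma_ttt = 0.000000
  tau = 0.250000: gamma = (0.218750, 0.500000), gamma' = (-0.250000, 0.000000); Gamma_sss = 0.000000, Gamma_sst = 0.000000, Gamma_stt = -1.243750, Gamma_tss = 0.000000, Gamma_tst = 0.160804, Gamma_ttt = 0.000000
  tau = 0.500000: gamma = (0.125000, 0.500000), gamma' = (-0.500000, 0.000000); Gamma_sss = 0.000000, Gamma_sst = 0.000000, Gamma_stt = -1.225000, Gamma_tss = 0.000000, Gamma_tst = 0.163265, Gamma_ttt = 0.000000
  tau = 0.750000: gamma = (-0.031250, 0.500000), gamma' = (-0.750000, 0.000000); Gamma_sss = 0.000000, Gamma_sst = 0.000000, Gamma_stt = -1.193750, Gamma_tss = 0.000000, Gamma_tst = 0.167539, Gamma_ttt = 0.000000
  tau = 1.000000: gamma = (-0.250000, 0.500000), gamma' = (-1.000000, 0.000000); Gamma_sss = 0.000000, Gamma_sst = 0.000000, Gamma_stt = -1.150000, Gamma_tss = 0.000000, Gamma_tst = 0.173913, Gamma_ttt = 0.000000
step 0: V^s = -1.0000, V^t = 0.5000
step 1: k1 = (0.000000, 0.000000), k2 = (0.000000, 0.020101), k3 = (0.000000, 0.020303), k4 = (0.000000, 0.041645); V <- V + (h/6)(k1 + 2k2 + 2k3 + k4): V^s = -1.0000, V^t = 0.5102
step 2: k1 = (0.000000, 0.041649), k2 = (0.000000, 0.065418), k3 = (0.000000, 0.066164), k4 = (0.000000, 0.094485); V <- V + (h/6)(k1 + 2k2 + 2k3 + k4): V^s = -1.0000, V^t = 0.5435

Answer: V^s = -1.0000, V^t = 0.5435


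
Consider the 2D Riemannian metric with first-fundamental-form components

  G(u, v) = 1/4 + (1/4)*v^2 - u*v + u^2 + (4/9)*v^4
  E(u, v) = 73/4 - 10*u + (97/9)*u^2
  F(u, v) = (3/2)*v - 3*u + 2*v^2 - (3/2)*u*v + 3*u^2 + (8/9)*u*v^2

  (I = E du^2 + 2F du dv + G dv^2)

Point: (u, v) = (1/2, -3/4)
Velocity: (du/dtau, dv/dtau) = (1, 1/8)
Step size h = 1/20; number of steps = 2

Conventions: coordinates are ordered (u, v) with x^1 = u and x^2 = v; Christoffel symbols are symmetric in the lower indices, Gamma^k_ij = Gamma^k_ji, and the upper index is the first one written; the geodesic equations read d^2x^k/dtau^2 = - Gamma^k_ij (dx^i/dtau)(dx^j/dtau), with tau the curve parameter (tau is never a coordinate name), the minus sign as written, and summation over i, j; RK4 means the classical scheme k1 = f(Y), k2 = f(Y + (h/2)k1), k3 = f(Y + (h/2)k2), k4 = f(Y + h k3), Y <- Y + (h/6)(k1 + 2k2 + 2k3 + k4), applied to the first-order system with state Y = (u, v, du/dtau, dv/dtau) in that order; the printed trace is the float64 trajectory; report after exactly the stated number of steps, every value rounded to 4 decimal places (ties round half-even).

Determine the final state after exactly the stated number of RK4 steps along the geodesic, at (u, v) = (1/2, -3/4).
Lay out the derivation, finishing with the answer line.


f(Y) = (du/dtau, dv/dtau, -Gamma^u_ij Y'^i Y'^j, -Gamma^v_ij Y'^i Y'^j) with the Gammas evaluated at the stage position; h = 0.050000; intermediate values shown to 6 dp
step 0: u = 0.5000, v = -0.7500, du/dtau = 1.0000, dv/dtau = 0.1250
step 1:
  k1: at (u, v) = (0.500000, -0.750000), (du/dtau, dv/dtau) = (1.000000, 0.125000); Gamma_uuu = 0.018885, Gamma_uuv = -0.002967, Gamma_uvv = -0.235100, Gamma_vuu = 1.404385, Gamma_vuv = 0.756917, Gamma_vvv = -0.689995; k1 = (1.000000, 0.125000, -0.014470, -1.582833)
  k2: at (u, v) = (0.525000, -0.746875), (du/dtau, dv/dtau) = (0.999638, 0.085429); Gamma_uuu = 0.032385, Gamma_uuv = -0.004505, Gamma_uvv = -0.238359, Gamma_vuu = 1.474761, Gamma_vuv = 0.751886, Gamma_vvv = -0.666459; k2 = (0.999638, 0.085429, -0.029853, -1.597250)
  k3: at (u, v) = (0.524991, -0.747864), (du/dtau, dv/dtau) = (0.999254, 0.085069); Gamma_uuu = 0.032108, Gamma_uuv = -0.004639, Gamma_uvv = -0.238572, Gamma_vuu = 1.475017, Gamma_vuv = 0.751304, Gamma_vvv = -0.666398; k3 = (0.999254, 0.085069, -0.029544, -1.595723)
  k4: at (u, v) = (0.549963, -0.745747), (du/dtau, dv/dtau) = (0.998523, 0.045214); Gamma_uuu = 0.044641, Gamma_uuv = -0.006436, Gamma_uvv = -0.241785, Gamma_vuu = 1.538689, Gamma_vuv = 0.745488, Gamma_vvv = -0.642937; k4 = (0.998523, 0.045214, -0.043433, -1.600145)
  Y <- Y + (h/6)(k1 + 2k2 + 2k3 + k4): u = 0.5500, v = -0.7457, du/dtau = 0.9985, dv/dtau = 0.0453
step 2:
  k1: at (u, v) = (0.549969, -0.745740), (du/dtau, dv/dtau) = (0.998528, 0.045259); Gamma_uuu = 0.044646, Gamma_uuv = -0.006435, Gamma_uvv = -0.241784, Gamma_vuu = 1.538703, Gamma_vuv = 0.745490, Gamma_vvv = -0.642931; k1 = (0.998528, 0.045259, -0.043437, -1.600239)
  k2: at (u, v) = (0.574932, -0.744608), (du/dtau, dv/dtau) = (0.997442, 0.005253); Gamma_uuu = 0.056174, Gamma_uuv = -0.008480, Gamma_uvv = -0.244966, Gamma_vuu = 1.595934, Gamma_vuv = 0.739008, Gamma_vvv = -0.619557; k2 = (0.997442, 0.005253, -0.055792, -1.595505)
  k3: at (u, v) = (0.574905, -0.745609), (du/dtau, dv/dtau) = (0.997133, 0.005371); Gamma_uuu = 0.055854, Gamma_uuv = -0.008614, Gamma_uvv = -0.245187, Gamma_vuu = 1.595892, Gamma_vuv = 0.738478, Gamma_vvv = -0.619494; k3 = (0.997133, 0.005371, -0.055435, -1.594646)
  k4: at (u, v) = (0.599826, -0.745471), (du/dtau, dv/dtau) = (0.995756, -0.034473); Gamma_uuu = 0.066295, Gamma_uuv = -0.010892, Gamma_uvv = -0.248360, Gamma_vuu = 1.646660, Gamma_vuv = 0.731492, Gamma_vvv = -0.596248; k4 = (0.995756, -0.034473, -0.066186, -1.581783)
  Y <- Y + (h/6)(k1 + 2k2 + 2k3 + k4): u = 0.5998, v = -0.7455, du/dtau = 0.9958, dv/dtau = -0.0344

Answer: u = 0.5998, v = -0.7455, du/dtau = 0.9958, dv/dtau = -0.0344


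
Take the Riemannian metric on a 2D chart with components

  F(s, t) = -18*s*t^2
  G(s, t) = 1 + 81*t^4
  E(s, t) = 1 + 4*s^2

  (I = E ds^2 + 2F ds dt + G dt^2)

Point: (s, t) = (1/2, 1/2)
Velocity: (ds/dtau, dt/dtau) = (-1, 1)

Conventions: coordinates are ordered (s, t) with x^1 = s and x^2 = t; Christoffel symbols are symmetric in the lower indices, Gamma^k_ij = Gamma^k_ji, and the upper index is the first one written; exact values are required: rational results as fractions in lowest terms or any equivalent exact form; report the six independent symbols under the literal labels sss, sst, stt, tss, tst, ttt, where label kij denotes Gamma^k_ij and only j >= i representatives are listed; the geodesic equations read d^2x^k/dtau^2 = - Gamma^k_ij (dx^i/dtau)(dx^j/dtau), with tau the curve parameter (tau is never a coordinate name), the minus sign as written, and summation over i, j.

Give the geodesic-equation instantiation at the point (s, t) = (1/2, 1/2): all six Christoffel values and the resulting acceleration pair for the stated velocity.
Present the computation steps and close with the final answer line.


E = 2, F = -9/4, G = 97/16 at the point
E_s = 4, E_t = 0, F_s = -9/2, F_t = -9, G_s = 0, G_t = 81/2
EG - F^2 = 113/16;  g^inv = (16/113) * [[97/16, 9/4], [9/4, 2]]
first-kind symbols [ij,l] = (1/2)(d_i g_jl + d_j g_il - d_l g_ij): [ss,s] = E_s/2 = 2, [ss,t] = F_s - E_t/2 = -9/2, [st,s] = E_t/2 = 0, [st,t] = G_s/2 = 0, [tt,s] = F_t - G_s/2 = -9, [tt,t] = G_t/2 = 81/4
Gamma^s_ij = (G*[ij,s] - F*[ij,t])/(EG - F^2), Gamma^t_ij = (E*[ij,t] - F*[ij,s])/(EG - F^2)
Gamma_sss = 32/113, Gamma_sst = 0, Gamma_stt = -144/113, Gamma_tss = -72/113, Gamma_tst = 0, Gamma_ttt = 324/113
d^2s/dtau^2 = -(Gamma_sss*(-1)^2 + 2*Gamma_sst*(-1)*(1) + Gamma_stt*(1)^2) = 112/113
d^2t/dtau^2 = -(Gamma_tss*(-1)^2 + 2*Gamma_tst*(-1)*(1) + Gamma_ttt*(1)^2) = -252/113

Answer: Gamma_sss = 32/113, Gamma_sst = 0, Gamma_stt = -144/113, Gamma_tss = -72/113, Gamma_tst = 0, Gamma_ttt = 324/113; accelerations (d^2s/dtau^2, d^2t/dtau^2) = (112/113, -252/113)


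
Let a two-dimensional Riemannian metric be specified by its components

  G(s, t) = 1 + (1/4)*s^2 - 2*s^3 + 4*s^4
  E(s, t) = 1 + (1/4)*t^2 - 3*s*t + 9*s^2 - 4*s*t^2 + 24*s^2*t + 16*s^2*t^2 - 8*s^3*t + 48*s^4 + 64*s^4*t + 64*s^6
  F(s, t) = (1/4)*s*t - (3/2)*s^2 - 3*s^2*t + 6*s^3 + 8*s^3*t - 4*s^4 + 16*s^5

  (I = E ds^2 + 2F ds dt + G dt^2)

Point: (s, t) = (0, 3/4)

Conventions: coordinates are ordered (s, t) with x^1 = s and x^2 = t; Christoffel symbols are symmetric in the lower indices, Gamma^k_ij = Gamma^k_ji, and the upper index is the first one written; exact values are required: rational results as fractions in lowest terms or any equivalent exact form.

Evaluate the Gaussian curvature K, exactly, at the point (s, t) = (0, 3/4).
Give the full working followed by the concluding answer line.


E = 73/64, F = 0, G = 1, EG - F^2 = 73/64 at the point
E_s = -9/2, E_t = 3/8, F_s = 3/16, F_t = 0, G_s = 0, G_t = 0
E_tt = 1/2, F_st = 1/4, G_ss = 1/2
Apply the Brioschi formula K = (det M1 - det M2)/(EG - F^2)^2 over the derivative matrices of E, F, G.
M1 = [[-E_tt/2 + F_st - G_ss/2, E_s/2, F_s - E_t/2], [F_t - G_s/2, E, F], [G_t/2, F, G]] = [[-1/4, -9/4, 0], [0, 73/64, 0], [0, 0, 1]]; det M1 = -73/256
M2 = [[0, E_t/2, G_s/2], [E_t/2, E, F], [G_s/2, F, G]] = [[0, 3/16, 0], [3/16, 73/64, 0], [0, 0, 1]]; det M2 = -9/256
det M1 - det M2 = -1/4; K = -1/4 / (73/64)^2 = -1024/5329

Answer: K = -1024/5329


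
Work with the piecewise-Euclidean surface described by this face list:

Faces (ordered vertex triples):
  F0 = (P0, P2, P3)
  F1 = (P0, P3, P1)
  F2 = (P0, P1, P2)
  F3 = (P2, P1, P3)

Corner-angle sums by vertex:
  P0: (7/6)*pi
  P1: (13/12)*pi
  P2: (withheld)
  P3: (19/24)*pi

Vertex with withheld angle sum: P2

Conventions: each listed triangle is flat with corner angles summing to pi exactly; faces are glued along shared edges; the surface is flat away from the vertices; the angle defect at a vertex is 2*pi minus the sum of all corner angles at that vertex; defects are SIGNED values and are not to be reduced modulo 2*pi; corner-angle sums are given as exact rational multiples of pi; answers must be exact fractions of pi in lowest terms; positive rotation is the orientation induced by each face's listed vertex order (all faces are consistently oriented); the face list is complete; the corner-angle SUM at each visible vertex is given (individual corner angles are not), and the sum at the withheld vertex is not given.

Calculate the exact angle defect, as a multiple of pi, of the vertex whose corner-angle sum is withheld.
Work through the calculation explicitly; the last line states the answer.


V = 4, E = 6, F = 4; chi = V - E + F = 2
Gauss-Bonnet: total defect = 2*pi*chi = 4*pi; visible defects sum to (71/24)*pi

Answer: defect(P2) = (25/24)*pi


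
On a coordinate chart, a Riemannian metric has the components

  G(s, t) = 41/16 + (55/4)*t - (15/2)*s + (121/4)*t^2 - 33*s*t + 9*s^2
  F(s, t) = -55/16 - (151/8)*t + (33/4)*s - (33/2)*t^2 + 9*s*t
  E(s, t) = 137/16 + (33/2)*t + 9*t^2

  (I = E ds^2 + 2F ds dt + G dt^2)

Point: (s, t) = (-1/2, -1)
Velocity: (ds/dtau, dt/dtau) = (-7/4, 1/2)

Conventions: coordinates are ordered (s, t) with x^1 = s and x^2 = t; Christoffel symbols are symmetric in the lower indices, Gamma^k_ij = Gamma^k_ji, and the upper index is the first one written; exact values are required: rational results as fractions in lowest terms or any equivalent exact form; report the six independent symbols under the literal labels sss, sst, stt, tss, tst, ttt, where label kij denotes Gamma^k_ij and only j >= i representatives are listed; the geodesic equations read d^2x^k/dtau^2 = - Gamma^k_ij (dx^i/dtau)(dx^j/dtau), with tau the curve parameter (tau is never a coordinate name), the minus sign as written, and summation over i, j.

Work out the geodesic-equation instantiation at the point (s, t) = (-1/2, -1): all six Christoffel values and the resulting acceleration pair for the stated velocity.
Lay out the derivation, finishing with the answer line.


E = 17/16, F = -11/16, G = 137/16 at the point
E_s = 0, E_t = -3/2, F_s = -3/4, F_t = 77/8, G_s = 33/2, G_t = -121/4
EG - F^2 = 69/8;  g^inv = (8/69) * [[137/16, 11/16], [11/16, 17/16]]
first-kind symbols [ij,l] = (1/2)(d_i g_jl + d_j g_il - d_l g_ij): [ss,s] = E_s/2 = 0, [ss,t] = F_s - E_t/2 = 0, [st,s] = E_t/2 = -3/4, [st,t] = G_s/2 = 33/4, [tt,s] = F_t - G_s/2 = 11/8, [tt,t] = G_t/2 = -121/8
Gamma^s_ij = (G*[ij,s] - F*[ij,t])/(EG - F^2), Gamma^t_ij = (E*[ij,t] - F*[ij,s])/(EG - F^2)
Gamma_sss = 0, Gamma_sst = -2/23, Gamma_stt = 11/69, Gamma_tss = 0, Gamma_tst = 22/23, Gamma_ttt = -121/69
d^2s/dtau^2 = -(Gamma_sss*(-7/4)^2 + 2*Gamma_sst*(-7/4)*(1/2) + Gamma_stt*(1/2)^2) = -53/276
d^2t/dtau^2 = -(Gamma_tss*(-7/4)^2 + 2*Gamma_tst*(-7/4)*(1/2) + Gamma_ttt*(1/2)^2) = 583/276

Answer: Gamma_sss = 0, Gamma_sst = -2/23, Gamma_stt = 11/69, Gamma_tss = 0, Gamma_tst = 22/23, Gamma_ttt = -121/69; accelerations (d^2s/dtau^2, d^2t/dtau^2) = (-53/276, 583/276)


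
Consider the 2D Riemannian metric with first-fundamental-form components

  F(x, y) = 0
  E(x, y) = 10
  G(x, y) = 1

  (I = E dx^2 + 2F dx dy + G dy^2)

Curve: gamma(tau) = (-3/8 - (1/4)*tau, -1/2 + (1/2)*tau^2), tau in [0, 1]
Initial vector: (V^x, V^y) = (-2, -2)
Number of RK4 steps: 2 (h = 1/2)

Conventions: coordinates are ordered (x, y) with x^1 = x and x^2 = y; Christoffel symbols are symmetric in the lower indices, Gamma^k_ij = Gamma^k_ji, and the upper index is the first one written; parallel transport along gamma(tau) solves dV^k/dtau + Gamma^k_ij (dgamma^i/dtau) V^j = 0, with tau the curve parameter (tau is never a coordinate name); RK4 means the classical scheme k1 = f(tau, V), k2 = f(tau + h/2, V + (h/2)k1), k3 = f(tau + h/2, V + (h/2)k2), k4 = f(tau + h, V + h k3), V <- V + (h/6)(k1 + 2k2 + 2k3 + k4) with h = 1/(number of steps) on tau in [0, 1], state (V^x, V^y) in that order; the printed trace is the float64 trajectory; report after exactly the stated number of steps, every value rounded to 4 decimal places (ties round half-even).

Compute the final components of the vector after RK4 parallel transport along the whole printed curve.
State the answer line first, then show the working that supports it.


Answer: V^x = -2.0000, V^y = -2.0000

gamma'(tau) = (-1/4, tau); f(tau, V)^k = -Gamma^k_ij(gamma(tau)) gamma'^i(tau) V^j; h = 1/2; intermediate values shown to 6 dp
curve data and Christoffel symbols at the stage parameters:
  tau = 0.000000: gamma = (-0.375000, -0.500000), gamma' = (-0.250000, 0.000000); Gamma_xxx = 0.000000, Gamma_xxy = 0.000000, Gamma_xyy = 0.000000, Gamma_yxx = 0.000000, Gamma_yxy = 0.000000, Gamma_yyy = 0.000000
  tau = 0.250000: gamma = (-0.437500, -0.468750), gamma' = (-0.250000, 0.250000); Gamma_xxx = 0.000000, Gamma_xxy = 0.000000, Gamma_xyy = 0.000000, Gamma_yxx = 0.000000, Gamma_yxy = 0.000000, Gamma_yyy = 0.000000
  tau = 0.500000: gamma = (-0.500000, -0.375000), gamma' = (-0.250000, 0.500000); Gamma_xxx = 0.000000, Gamma_xxy = 0.000000, Gamma_xyy = 0.000000, Gamma_yxx = 0.000000, Gamma_yxy = 0.000000, Gamma_yyy = 0.000000
  tau = 0.750000: gamma = (-0.562500, -0.218750), gamma' = (-0.250000, 0.750000); Gamma_xxx = 0.000000, Gamma_xxy = 0.000000, Gamma_xyy = 0.000000, Gamma_yxx = 0.000000, Gamma_yxy = 0.000000, Gamma_yyy = 0.000000
  tau = 1.000000: gamma = (-0.625000, 0.000000), gamma' = (-0.250000, 1.000000); Gamma_xxx = 0.000000, Gamma_xxy = 0.000000, Gamma_xyy = 0.000000, Gamma_yxx = 0.000000, Gamma_yxy = 0.000000, Gamma_yyy = 0.000000
step 0: V^x = -2.0000, V^y = -2.0000
step 1: k1 = (0.000000, 0.000000), k2 = (0.000000, 0.000000), k3 = (0.000000, 0.000000), k4 = (0.000000, 0.000000); V <- V + (h/6)(k1 + 2k2 + 2k3 + k4): V^x = -2.0000, V^y = -2.0000
step 2: k1 = (0.000000, 0.000000), k2 = (0.000000, 0.000000), k3 = (0.000000, 0.000000), k4 = (0.000000, 0.000000); V <- V + (h/6)(k1 + 2k2 + 2k3 + k4): V^x = -2.0000, V^y = -2.0000


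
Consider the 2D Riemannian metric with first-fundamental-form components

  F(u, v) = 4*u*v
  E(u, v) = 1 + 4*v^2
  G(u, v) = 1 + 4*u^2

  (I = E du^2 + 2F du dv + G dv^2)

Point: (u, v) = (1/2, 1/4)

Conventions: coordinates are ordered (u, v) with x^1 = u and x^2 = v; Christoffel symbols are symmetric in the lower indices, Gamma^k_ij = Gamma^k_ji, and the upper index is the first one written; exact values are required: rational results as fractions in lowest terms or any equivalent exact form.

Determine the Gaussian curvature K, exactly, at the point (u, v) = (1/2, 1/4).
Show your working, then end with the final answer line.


E = 5/4, F = 1/2, G = 2, EG - F^2 = 9/4 at the point
E_u = 0, E_v = 2, F_u = 1, F_v = 2, G_u = 4, G_v = 0
E_vv = 8, F_uv = 4, G_uu = 8
By Brioschi, K is (det M1 - det M2) divided by (EG - F^2) squared.
M1 = [[-E_vv/2 + F_uv - G_uu/2, E_u/2, F_u - E_v/2], [F_v - G_u/2, E, F], [G_v/2, F, G]] = [[-4, 0, 0], [0, 5/4, 1/2], [0, 1/2, 2]]; det M1 = -9
M2 = [[0, E_v/2, G_u/2], [E_v/2, E, F], [G_u/2, F, G]] = [[0, 1, 2], [1, 5/4, 1/2], [2, 1/2, 2]]; det M2 = -5
det M1 - det M2 = -4; K = -4 / (9/4)^2 = -64/81

Answer: K = -64/81
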